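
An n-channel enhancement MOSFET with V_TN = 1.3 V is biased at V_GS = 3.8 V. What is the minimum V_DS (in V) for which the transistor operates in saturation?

V_DS,sat = 2.50 V

The boundary between triode and saturation is V_DS = V_GS − V_TN = V_ov.
V_ov = 3.8 − 1.3 = 2.5 V.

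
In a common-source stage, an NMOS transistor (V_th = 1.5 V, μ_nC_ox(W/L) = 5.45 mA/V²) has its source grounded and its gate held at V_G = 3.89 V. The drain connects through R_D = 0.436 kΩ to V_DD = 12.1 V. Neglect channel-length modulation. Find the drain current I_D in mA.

I_D = 15.6 mA

V_GS = V_G = 3.89 V, so V_ov = 3.89 − 1.5 = 2.39 V.
Assume saturation: I_D = ½ k_n V_ov² = 0.5 × 5.45 × 2.39² = 15.6 mA, giving V_DS = V_DD − I_D R_D = 12.1 − 15.6 × 0.436 = 5.31 V.
V_DS = 5.31 V ≥ V_ov = 2.39 V, confirming saturation.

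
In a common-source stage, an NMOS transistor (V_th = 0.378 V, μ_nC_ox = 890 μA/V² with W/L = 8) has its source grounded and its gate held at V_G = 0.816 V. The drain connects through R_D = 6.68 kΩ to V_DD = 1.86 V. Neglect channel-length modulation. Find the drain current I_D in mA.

V_GS = V_G = 0.816 V, so V_ov = 0.816 − 0.378 = 0.438 V.
k_n = μ_nC_ox · (W/L) = 7.12 mA/V².
Assume saturation: I_D = ½ k_n V_ov² = 0.5 × 7.12 × 0.438² = 0.683 mA, giving V_DS = V_DD − I_D R_D = 1.86 − 0.683 × 6.68 = -2.7 V.
But -2.7 V < V_ov = 0.438 V, so the device is actually in triode.
In triode I_D = k_n[V_ov V_DS − ½ V_DS²] and I_D = (V_DD − V_DS)/R_D. Equating: 23.8 V_DS² − 21.83 V_DS + 1.86 = 0, giving V_DS = 0.095 V (the root below V_ov).
I_D = (1.86 − 0.095) / 6.68 = 0.264 mA.

I_D = 0.264 mA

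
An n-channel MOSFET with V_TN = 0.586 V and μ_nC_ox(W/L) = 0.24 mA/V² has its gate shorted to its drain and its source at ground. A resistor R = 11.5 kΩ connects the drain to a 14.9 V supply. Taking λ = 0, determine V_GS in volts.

With gate tied to drain, V_GS = V_DS ≥ V_GS − V_TN, so the device is in saturation.
KCL at the drain: ½ k_n (V_GS − V_TN)² = (V_DD − V_GS)/R.
Let x = V_GS − 0.586. Then 1.38 x² + x − 14.31 = 0, giving x = 2.88 V (positive root), so V_GS = 3.46 V.
I_D = (V_DD − V_GS)/R = (14.9 − 3.46) / 11.5 = 0.994 mA.

V_GS = 3.46 V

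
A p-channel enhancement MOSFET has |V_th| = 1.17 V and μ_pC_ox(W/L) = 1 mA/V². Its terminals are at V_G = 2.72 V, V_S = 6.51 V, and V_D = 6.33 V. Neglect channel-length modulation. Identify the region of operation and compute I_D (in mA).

Triode; I_D = 0.455 mA

V_SG = V_S − V_G = 6.51 − 2.72 = 3.79 V; V_SD = V_S − V_D = 6.51 − 6.33 = 0.18 V.
V_ov = V_SG − |V_th| = 3.79 − 1.17 = 2.62 V.
Since V_SD = 0.18 V < V_ov = 2.62 V, the device is in the triode region.
I_D = k_p [V_ov · V_SD − ½ V_SD²] = 1 × [2.62 × 0.18 − 0.5 × 0.18²] = 0.455 mA.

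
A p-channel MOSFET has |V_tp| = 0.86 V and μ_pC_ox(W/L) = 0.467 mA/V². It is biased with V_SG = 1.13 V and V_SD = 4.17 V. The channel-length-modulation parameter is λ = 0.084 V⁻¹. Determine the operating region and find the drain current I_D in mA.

V_ov = V_SG − |V_tp| = 1.13 − 0.86 = 0.27 V.
Since V_SD = 4.17 V ≥ V_ov = 0.27 V, the device is in saturation.
I_D = ½ k_p V_ov² (1 + λ V_SD) = 0.5 × 0.467 × 0.27² × (1 + 0.084 × 4.17) = 0.023 mA.

Saturation; I_D = 0.0230 mA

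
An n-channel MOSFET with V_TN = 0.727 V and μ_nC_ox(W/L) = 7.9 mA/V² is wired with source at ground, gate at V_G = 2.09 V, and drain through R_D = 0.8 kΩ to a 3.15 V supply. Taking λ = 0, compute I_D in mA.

I_D = 3.47 mA

V_GS = V_G = 2.09 V, so V_ov = 2.09 − 0.727 = 1.36 V.
Assume saturation: I_D = ½ k_n V_ov² = 0.5 × 7.9 × 1.36² = 7.34 mA, giving V_DS = V_DD − I_D R_D = 3.15 − 7.34 × 0.8 = -2.72 V.
But -2.72 V < V_ov = 1.36 V, so the device is actually in triode.
In triode I_D = k_n[V_ov V_DS − ½ V_DS²] and I_D = (V_DD − V_DS)/R_D. Equating: 3.16 V_DS² − 9.614 V_DS + 3.15 = 0, giving V_DS = 0.373 V (the root below V_ov).
I_D = (3.15 − 0.373) / 0.8 = 3.47 mA.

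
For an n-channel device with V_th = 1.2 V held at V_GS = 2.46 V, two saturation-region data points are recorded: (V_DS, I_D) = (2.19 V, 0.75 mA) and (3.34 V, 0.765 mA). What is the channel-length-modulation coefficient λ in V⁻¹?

With V_GS fixed, I_D ∝ (1 + λ V_DS) in saturation, so I_D2/I_D1 = (1 + λ V_DS2)/(1 + λ V_DS1).
0.765/0.75 = 1.02 = (1 + 3.34 λ)/(1 + 2.19 λ).
Solving: λ (I_D1 V_DS2 − I_D2 V_DS1) = I_D2 − I_D1, so λ = (0.765 − 0.75) / (0.75 × 3.34 − 0.765 × 2.19) = 0.015 / 0.83 = 0.0181 V⁻¹.

λ = 0.0181 V⁻¹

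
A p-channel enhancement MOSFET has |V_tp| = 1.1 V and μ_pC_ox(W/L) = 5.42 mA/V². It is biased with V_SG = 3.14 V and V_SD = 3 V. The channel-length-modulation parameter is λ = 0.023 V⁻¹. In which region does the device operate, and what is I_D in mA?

Saturation; I_D = 12.1 mA

V_ov = V_SG − |V_tp| = 3.14 − 1.1 = 2.04 V.
Since V_SD = 3 V ≥ V_ov = 2.04 V, the device is in saturation.
I_D = ½ k_p V_ov² (1 + λ V_SD) = 0.5 × 5.42 × 2.04² × (1 + 0.023 × 3) = 12.1 mA.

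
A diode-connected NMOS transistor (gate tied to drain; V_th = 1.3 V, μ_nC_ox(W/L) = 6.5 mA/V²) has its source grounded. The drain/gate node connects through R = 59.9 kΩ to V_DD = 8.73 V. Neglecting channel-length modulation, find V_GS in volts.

V_GS = 1.49 V

With gate tied to drain, V_GS = V_DS ≥ V_GS − V_th, so the device is in saturation.
KCL at the drain: ½ k_n (V_GS − V_th)² = (V_DD − V_GS)/R.
Let x = V_GS − 1.3. Then 195 x² + x − 7.43 = 0, giving x = 0.193 V (positive root), so V_GS = 1.49 V.
I_D = (V_DD − V_GS)/R = (8.73 − 1.49) / 59.9 = 0.121 mA.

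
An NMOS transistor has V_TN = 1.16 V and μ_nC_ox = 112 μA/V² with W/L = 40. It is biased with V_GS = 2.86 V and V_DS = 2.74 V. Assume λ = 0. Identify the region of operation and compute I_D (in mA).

Saturation; I_D = 6.47 mA

k_n = μ_nC_ox · (W/L) = 4.48 mA/V².
V_ov = V_GS − V_TN = 2.86 − 1.16 = 1.7 V.
Since V_DS = 2.74 V ≥ V_ov = 1.7 V, the device is in saturation.
I_D = ½ k_n V_ov² = 0.5 × 4.48 × 1.7² = 6.47 mA.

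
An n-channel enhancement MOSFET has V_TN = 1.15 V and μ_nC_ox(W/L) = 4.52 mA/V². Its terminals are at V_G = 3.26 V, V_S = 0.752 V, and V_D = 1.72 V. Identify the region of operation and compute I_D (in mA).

V_GS = V_G − V_S = 3.26 − 0.752 = 2.51 V; V_DS = V_D − V_S = 1.72 − 0.752 = 0.968 V.
V_ov = V_GS − V_TN = 2.51 − 1.15 = 1.36 V.
Since V_DS = 0.968 V < V_ov = 1.36 V, the device is in the triode region.
I_D = k_n [V_ov · V_DS − ½ V_DS²] = 4.52 × [1.36 × 0.968 − 0.5 × 0.968²] = 3.82 mA.

Triode; I_D = 3.82 mA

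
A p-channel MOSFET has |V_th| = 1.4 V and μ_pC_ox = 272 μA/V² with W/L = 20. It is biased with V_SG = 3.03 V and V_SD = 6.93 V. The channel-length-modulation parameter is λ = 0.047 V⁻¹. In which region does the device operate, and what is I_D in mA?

Saturation; I_D = 9.58 mA

k_p = μ_pC_ox · (W/L) = 5.44 mA/V².
V_ov = V_SG − |V_th| = 3.03 − 1.4 = 1.63 V.
Since V_SD = 6.93 V ≥ V_ov = 1.63 V, the device is in saturation.
I_D = ½ k_p V_ov² (1 + λ V_SD) = 0.5 × 5.44 × 1.63² × (1 + 0.047 × 6.93) = 9.58 mA.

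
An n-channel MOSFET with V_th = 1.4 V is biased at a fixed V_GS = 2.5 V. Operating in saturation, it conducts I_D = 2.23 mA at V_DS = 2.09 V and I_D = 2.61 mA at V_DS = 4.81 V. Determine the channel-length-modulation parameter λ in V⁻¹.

λ = 0.0721 V⁻¹

With V_GS fixed, I_D ∝ (1 + λ V_DS) in saturation, so I_D2/I_D1 = (1 + λ V_DS2)/(1 + λ V_DS1).
2.61/2.23 = 1.17 = (1 + 4.81 λ)/(1 + 2.09 λ).
Solving: λ (I_D1 V_DS2 − I_D2 V_DS1) = I_D2 − I_D1, so λ = (2.61 − 2.23) / (2.23 × 4.81 − 2.61 × 2.09) = 0.38 / 5.27 = 0.0721 V⁻¹.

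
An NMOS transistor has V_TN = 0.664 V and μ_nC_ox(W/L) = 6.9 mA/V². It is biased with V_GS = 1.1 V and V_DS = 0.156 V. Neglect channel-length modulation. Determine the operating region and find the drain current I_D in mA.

Triode; I_D = 0.385 mA

V_ov = V_GS − V_TN = 1.1 − 0.664 = 0.436 V.
Since V_DS = 0.156 V < V_ov = 0.436 V, the device is in the triode region.
I_D = k_n [V_ov · V_DS − ½ V_DS²] = 6.9 × [0.436 × 0.156 − 0.5 × 0.156²] = 0.385 mA.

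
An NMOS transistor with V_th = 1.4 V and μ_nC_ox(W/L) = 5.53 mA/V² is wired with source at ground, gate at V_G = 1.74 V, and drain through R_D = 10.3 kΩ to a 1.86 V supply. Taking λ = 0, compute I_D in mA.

I_D = 0.170 mA

V_GS = V_G = 1.74 V, so V_ov = 1.74 − 1.4 = 0.34 V.
Assume saturation: I_D = ½ k_n V_ov² = 0.5 × 5.53 × 0.34² = 0.32 mA, giving V_DS = V_DD − I_D R_D = 1.86 − 0.32 × 10.3 = -1.43 V.
But -1.43 V < V_ov = 0.34 V, so the device is actually in triode.
In triode I_D = k_n[V_ov V_DS − ½ V_DS²] and I_D = (V_DD − V_DS)/R_D. Equating: 28.5 V_DS² − 20.37 V_DS + 1.86 = 0, giving V_DS = 0.107 V (the root below V_ov).
I_D = (1.86 − 0.107) / 10.3 = 0.17 mA.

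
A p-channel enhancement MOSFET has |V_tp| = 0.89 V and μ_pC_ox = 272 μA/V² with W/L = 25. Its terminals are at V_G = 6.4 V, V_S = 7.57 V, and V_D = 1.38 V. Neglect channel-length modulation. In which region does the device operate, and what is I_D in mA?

Saturation; I_D = 0.267 mA

V_SG = V_S − V_G = 7.57 − 6.4 = 1.17 V; V_SD = V_S − V_D = 7.57 − 1.38 = 6.19 V.
k_p = μ_pC_ox · (W/L) = 6.8 mA/V².
V_ov = V_SG − |V_tp| = 1.17 − 0.89 = 0.28 V.
Since V_SD = 6.19 V ≥ V_ov = 0.28 V, the device is in saturation.
I_D = ½ k_p V_ov² = 0.5 × 6.8 × 0.28² = 0.267 mA.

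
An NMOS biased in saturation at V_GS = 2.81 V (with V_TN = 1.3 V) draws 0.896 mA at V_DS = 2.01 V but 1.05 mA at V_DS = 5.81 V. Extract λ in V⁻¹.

λ = 0.0498 V⁻¹

With V_GS fixed, I_D ∝ (1 + λ V_DS) in saturation, so I_D2/I_D1 = (1 + λ V_DS2)/(1 + λ V_DS1).
1.05/0.896 = 1.172 = (1 + 5.81 λ)/(1 + 2.01 λ).
Solving: λ (I_D1 V_DS2 − I_D2 V_DS1) = I_D2 − I_D1, so λ = (1.05 − 0.896) / (0.896 × 5.81 − 1.05 × 2.01) = 0.154 / 3.1 = 0.0498 V⁻¹.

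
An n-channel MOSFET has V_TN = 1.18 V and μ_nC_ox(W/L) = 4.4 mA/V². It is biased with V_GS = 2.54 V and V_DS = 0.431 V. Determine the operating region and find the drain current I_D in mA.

V_ov = V_GS − V_TN = 2.54 − 1.18 = 1.36 V.
Since V_DS = 0.431 V < V_ov = 1.36 V, the device is in the triode region.
I_D = k_n [V_ov · V_DS − ½ V_DS²] = 4.4 × [1.36 × 0.431 − 0.5 × 0.431²] = 2.17 mA.

Triode; I_D = 2.17 mA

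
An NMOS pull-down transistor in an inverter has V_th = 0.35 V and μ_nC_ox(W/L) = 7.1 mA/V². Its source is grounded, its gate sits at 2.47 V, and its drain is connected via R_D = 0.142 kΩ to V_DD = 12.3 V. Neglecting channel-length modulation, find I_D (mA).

I_D = 16.0 mA

V_GS = V_G = 2.47 V, so V_ov = 2.47 − 0.35 = 2.12 V.
Assume saturation: I_D = ½ k_n V_ov² = 0.5 × 7.1 × 2.12² = 16 mA, giving V_DS = V_DD − I_D R_D = 12.3 − 16 × 0.142 = 10 V.
V_DS = 10 V ≥ V_ov = 2.12 V, confirming saturation.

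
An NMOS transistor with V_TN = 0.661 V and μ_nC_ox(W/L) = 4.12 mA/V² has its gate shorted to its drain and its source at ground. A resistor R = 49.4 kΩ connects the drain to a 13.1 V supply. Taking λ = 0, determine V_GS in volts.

V_GS = 1.01 V

With gate tied to drain, V_GS = V_DS ≥ V_GS − V_TN, so the device is in saturation.
KCL at the drain: ½ k_n (V_GS − V_TN)² = (V_DD − V_GS)/R.
Let x = V_GS − 0.661. Then 102 x² + x − 12.44 = 0, giving x = 0.345 V (positive root), so V_GS = 1.01 V.
I_D = (V_DD − V_GS)/R = (13.1 − 1.01) / 49.4 = 0.245 mA.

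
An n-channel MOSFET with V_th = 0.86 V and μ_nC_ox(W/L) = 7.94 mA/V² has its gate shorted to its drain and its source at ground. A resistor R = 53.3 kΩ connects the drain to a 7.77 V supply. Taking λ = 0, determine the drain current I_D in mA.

I_D = 0.126 mA

With gate tied to drain, V_GS = V_DS ≥ V_GS − V_th, so the device is in saturation.
KCL at the drain: ½ k_n (V_GS − V_th)² = (V_DD − V_GS)/R.
Let x = V_GS − 0.86. Then 212 x² + x − 6.91 = 0, giving x = 0.178 V (positive root), so V_GS = 1.04 V.
I_D = (V_DD − V_GS)/R = (7.77 − 1.04) / 53.3 = 0.126 mA.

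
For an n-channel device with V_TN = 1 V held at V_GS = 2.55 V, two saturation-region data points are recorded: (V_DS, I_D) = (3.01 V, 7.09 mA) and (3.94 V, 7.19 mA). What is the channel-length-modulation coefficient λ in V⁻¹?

λ = 0.0159 V⁻¹

With V_GS fixed, I_D ∝ (1 + λ V_DS) in saturation, so I_D2/I_D1 = (1 + λ V_DS2)/(1 + λ V_DS1).
7.19/7.09 = 1.014 = (1 + 3.94 λ)/(1 + 3.01 λ).
Solving: λ (I_D1 V_DS2 − I_D2 V_DS1) = I_D2 − I_D1, so λ = (7.19 − 7.09) / (7.09 × 3.94 − 7.19 × 3.01) = 0.1 / 6.29 = 0.0159 V⁻¹.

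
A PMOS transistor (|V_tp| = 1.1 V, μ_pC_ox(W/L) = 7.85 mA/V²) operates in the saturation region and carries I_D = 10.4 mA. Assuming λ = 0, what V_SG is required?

In saturation I_D = ½ k_p (V_SG − |V_tp|)², so V_SG − |V_tp| = √(2 I_D / k_p) = √(2 × 10.4 / 7.85) = 1.63 V.
V_SG = 1.1 + 1.63 = 2.73 V.

V_SG = 2.73 V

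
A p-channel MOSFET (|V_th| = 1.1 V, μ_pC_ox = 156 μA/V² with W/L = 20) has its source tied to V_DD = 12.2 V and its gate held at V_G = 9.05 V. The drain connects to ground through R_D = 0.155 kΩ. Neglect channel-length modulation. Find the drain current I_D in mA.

V_SG = V_DD − V_G = 12.2 − 9.05 = 3.15 V, so V_ov = 3.15 − 1.1 = 2.05 V.
k_p = μ_pC_ox · (W/L) = 3.12 mA/V².
Assume saturation: I_D = ½ k_p V_ov² = 0.5 × 3.12 × 2.05² = 6.56 mA, giving V_SD = V_DD − I_D R_D = 12.2 − 6.56 × 0.155 = 11.2 V.
V_SD = 11.2 V ≥ V_ov = 2.05 V, confirming saturation.

I_D = 6.56 mA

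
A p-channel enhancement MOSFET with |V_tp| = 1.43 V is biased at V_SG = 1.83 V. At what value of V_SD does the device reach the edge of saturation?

The boundary between triode and saturation is V_SD = V_SG − |V_tp| = V_ov.
V_ov = 1.83 − 1.43 = 0.4 V.

V_SD,sat = 0.400 V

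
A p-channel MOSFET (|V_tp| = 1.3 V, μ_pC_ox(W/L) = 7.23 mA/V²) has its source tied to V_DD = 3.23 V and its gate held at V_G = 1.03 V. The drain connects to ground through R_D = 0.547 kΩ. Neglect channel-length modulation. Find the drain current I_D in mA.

V_SG = V_DD − V_G = 3.23 − 1.03 = 2.2 V, so V_ov = 2.2 − 1.3 = 0.9 V.
Assume saturation: I_D = ½ k_p V_ov² = 0.5 × 7.23 × 0.9² = 2.93 mA, giving V_SD = V_DD − I_D R_D = 3.23 − 2.93 × 0.547 = 1.63 V.
V_SD = 1.63 V ≥ V_ov = 0.9 V, confirming saturation.

I_D = 2.93 mA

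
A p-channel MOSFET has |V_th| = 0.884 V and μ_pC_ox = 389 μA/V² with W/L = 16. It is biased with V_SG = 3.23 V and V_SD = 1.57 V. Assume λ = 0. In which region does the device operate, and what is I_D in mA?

Triode; I_D = 15.3 mA

k_p = μ_pC_ox · (W/L) = 6.224 mA/V².
V_ov = V_SG − |V_th| = 3.23 − 0.884 = 2.35 V.
Since V_SD = 1.57 V < V_ov = 2.35 V, the device is in the triode region.
I_D = k_p [V_ov · V_SD − ½ V_SD²] = 6.224 × [2.35 × 1.57 − 0.5 × 1.57²] = 15.3 mA.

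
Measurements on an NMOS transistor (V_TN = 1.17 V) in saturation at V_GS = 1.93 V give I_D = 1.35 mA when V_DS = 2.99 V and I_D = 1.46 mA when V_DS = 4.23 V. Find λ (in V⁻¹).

λ = 0.0818 V⁻¹

With V_GS fixed, I_D ∝ (1 + λ V_DS) in saturation, so I_D2/I_D1 = (1 + λ V_DS2)/(1 + λ V_DS1).
1.46/1.35 = 1.081 = (1 + 4.23 λ)/(1 + 2.99 λ).
Solving: λ (I_D1 V_DS2 − I_D2 V_DS1) = I_D2 − I_D1, so λ = (1.46 − 1.35) / (1.35 × 4.23 − 1.46 × 2.99) = 0.11 / 1.35 = 0.0818 V⁻¹.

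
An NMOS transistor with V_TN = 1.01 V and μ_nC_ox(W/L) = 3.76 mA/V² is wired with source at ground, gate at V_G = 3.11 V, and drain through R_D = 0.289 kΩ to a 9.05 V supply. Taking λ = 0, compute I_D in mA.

I_D = 8.29 mA

V_GS = V_G = 3.11 V, so V_ov = 3.11 − 1.01 = 2.1 V.
Assume saturation: I_D = ½ k_n V_ov² = 0.5 × 3.76 × 2.1² = 8.29 mA, giving V_DS = V_DD − I_D R_D = 9.05 − 8.29 × 0.289 = 6.65 V.
V_DS = 6.65 V ≥ V_ov = 2.1 V, confirming saturation.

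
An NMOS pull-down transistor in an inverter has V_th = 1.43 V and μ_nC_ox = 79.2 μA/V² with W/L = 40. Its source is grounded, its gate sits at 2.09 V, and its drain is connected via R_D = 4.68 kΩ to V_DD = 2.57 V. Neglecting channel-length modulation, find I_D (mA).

I_D = 0.485 mA

V_GS = V_G = 2.09 V, so V_ov = 2.09 − 1.43 = 0.66 V.
k_n = μ_nC_ox · (W/L) = 3.168 mA/V².
Assume saturation: I_D = ½ k_n V_ov² = 0.5 × 3.168 × 0.66² = 0.69 mA, giving V_DS = V_DD − I_D R_D = 2.57 − 0.69 × 4.68 = -0.659 V.
But -0.659 V < V_ov = 0.66 V, so the device is actually in triode.
In triode I_D = k_n[V_ov V_DS − ½ V_DS²] and I_D = (V_DD − V_DS)/R_D. Equating: 7.41 V_DS² − 10.79 V_DS + 2.57 = 0, giving V_DS = 0.3 V (the root below V_ov).
I_D = (2.57 − 0.3) / 4.68 = 0.485 mA.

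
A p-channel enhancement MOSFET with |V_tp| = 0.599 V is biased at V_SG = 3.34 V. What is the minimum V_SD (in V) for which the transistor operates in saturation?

The boundary between triode and saturation is V_SD = V_SG − |V_tp| = V_ov.
V_ov = 3.34 − 0.599 = 2.74 V.

V_SD,sat = 2.74 V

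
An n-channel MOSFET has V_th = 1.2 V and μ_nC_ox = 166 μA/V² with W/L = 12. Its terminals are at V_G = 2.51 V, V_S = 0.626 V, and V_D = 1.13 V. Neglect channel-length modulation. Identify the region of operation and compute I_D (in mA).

V_GS = V_G − V_S = 2.51 − 0.626 = 1.88 V; V_DS = V_D − V_S = 1.13 − 0.626 = 0.504 V.
k_n = μ_nC_ox · (W/L) = 1.992 mA/V².
V_ov = V_GS − V_th = 1.88 − 1.2 = 0.684 V.
Since V_DS = 0.504 V < V_ov = 0.684 V, the device is in the triode region.
I_D = k_n [V_ov · V_DS − ½ V_DS²] = 1.992 × [0.684 × 0.504 − 0.5 × 0.504²] = 0.434 mA.

Triode; I_D = 0.434 mA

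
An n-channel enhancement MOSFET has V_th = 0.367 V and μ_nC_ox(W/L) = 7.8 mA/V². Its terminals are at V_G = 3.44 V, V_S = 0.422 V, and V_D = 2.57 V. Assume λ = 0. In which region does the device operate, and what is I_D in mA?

V_GS = V_G − V_S = 3.44 − 0.422 = 3.02 V; V_DS = V_D − V_S = 2.57 − 0.422 = 2.15 V.
V_ov = V_GS − V_th = 3.02 − 0.367 = 2.65 V.
Since V_DS = 2.15 V < V_ov = 2.65 V, the device is in the triode region.
I_D = k_n [V_ov · V_DS − ½ V_DS²] = 7.8 × [2.65 × 2.15 − 0.5 × 2.15²] = 26.4 mA.

Triode; I_D = 26.4 mA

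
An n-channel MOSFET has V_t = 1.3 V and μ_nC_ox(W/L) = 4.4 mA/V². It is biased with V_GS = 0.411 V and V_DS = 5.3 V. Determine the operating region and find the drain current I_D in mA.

Cutoff; I_D = 0 mA

V_GS = 0.411 V < V_t = 1.3 V, so the transistor is in cutoff.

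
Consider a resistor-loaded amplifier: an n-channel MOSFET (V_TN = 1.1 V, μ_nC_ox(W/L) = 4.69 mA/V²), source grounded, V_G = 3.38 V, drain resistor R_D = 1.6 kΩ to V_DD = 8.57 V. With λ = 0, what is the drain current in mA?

I_D = 5.02 mA

V_GS = V_G = 3.38 V, so V_ov = 3.38 − 1.1 = 2.28 V.
Assume saturation: I_D = ½ k_n V_ov² = 0.5 × 4.69 × 2.28² = 12.2 mA, giving V_DS = V_DD − I_D R_D = 8.57 − 12.2 × 1.6 = -10.9 V.
But -10.9 V < V_ov = 2.28 V, so the device is actually in triode.
In triode I_D = k_n[V_ov V_DS − ½ V_DS²] and I_D = (V_DD − V_DS)/R_D. Equating: 3.75 V_DS² − 18.11 V_DS + 8.57 = 0, giving V_DS = 0.532 V (the root below V_ov).
I_D = (8.57 − 0.532) / 1.6 = 5.02 mA.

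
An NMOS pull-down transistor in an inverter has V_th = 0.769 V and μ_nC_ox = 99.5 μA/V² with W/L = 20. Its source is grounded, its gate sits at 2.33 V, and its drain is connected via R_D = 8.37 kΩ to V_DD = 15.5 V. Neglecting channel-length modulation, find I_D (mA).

I_D = 1.76 mA

V_GS = V_G = 2.33 V, so V_ov = 2.33 − 0.769 = 1.56 V.
k_n = μ_nC_ox · (W/L) = 1.99 mA/V².
Assume saturation: I_D = ½ k_n V_ov² = 0.5 × 1.99 × 1.56² = 2.42 mA, giving V_DS = V_DD − I_D R_D = 15.5 − 2.42 × 8.37 = -4.79 V.
But -4.79 V < V_ov = 1.56 V, so the device is actually in triode.
In triode I_D = k_n[V_ov V_DS − ½ V_DS²] and I_D = (V_DD − V_DS)/R_D. Equating: 8.33 V_DS² − 27 V_DS + 15.5 = 0, giving V_DS = 0.745 V (the root below V_ov).
I_D = (15.5 − 0.745) / 8.37 = 1.76 mA.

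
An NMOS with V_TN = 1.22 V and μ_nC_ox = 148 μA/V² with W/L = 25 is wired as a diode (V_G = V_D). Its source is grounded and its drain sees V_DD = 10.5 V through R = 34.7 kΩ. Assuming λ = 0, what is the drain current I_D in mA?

I_D = 0.257 mA

With gate tied to drain, V_GS = V_DS ≥ V_GS − V_TN, so the device is in saturation.
k_n = μ_nC_ox · (W/L) = 3.7 mA/V².
KCL at the drain: ½ k_n (V_GS − V_TN)² = (V_DD − V_GS)/R.
Let x = V_GS − 1.22. Then 64.2 x² + x − 9.28 = 0, giving x = 0.373 V (positive root), so V_GS = 1.59 V.
I_D = (V_DD − V_GS)/R = (10.5 − 1.59) / 34.7 = 0.257 mA.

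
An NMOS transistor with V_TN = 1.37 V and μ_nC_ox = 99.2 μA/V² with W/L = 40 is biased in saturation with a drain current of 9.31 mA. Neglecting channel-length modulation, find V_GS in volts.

k_n = μ_nC_ox · (W/L) = 3.968 mA/V².
In saturation I_D = ½ k_n (V_GS − V_TN)², so V_GS − V_TN = √(2 I_D / k_n) = √(2 × 9.31 / 3.968) = 2.17 V.
V_GS = 1.37 + 2.17 = 3.54 V.

V_GS = 3.54 V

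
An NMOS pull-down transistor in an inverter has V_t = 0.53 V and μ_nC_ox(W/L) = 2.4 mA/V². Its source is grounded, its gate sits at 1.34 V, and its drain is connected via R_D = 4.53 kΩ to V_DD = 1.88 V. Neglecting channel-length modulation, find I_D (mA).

I_D = 0.367 mA

V_GS = V_G = 1.34 V, so V_ov = 1.34 − 0.53 = 0.81 V.
Assume saturation: I_D = ½ k_n V_ov² = 0.5 × 2.4 × 0.81² = 0.787 mA, giving V_DS = V_DD − I_D R_D = 1.88 − 0.787 × 4.53 = -1.69 V.
But -1.69 V < V_ov = 0.81 V, so the device is actually in triode.
In triode I_D = k_n[V_ov V_DS − ½ V_DS²] and I_D = (V_DD − V_DS)/R_D. Equating: 5.44 V_DS² − 9.806 V_DS + 1.88 = 0, giving V_DS = 0.218 V (the root below V_ov).
I_D = (1.88 − 0.218) / 4.53 = 0.367 mA.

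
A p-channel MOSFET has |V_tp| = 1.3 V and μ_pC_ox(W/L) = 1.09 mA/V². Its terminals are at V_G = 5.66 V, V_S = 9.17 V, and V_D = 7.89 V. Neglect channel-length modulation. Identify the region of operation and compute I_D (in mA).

Triode; I_D = 2.19 mA

V_SG = V_S − V_G = 9.17 − 5.66 = 3.51 V; V_SD = V_S − V_D = 9.17 − 7.89 = 1.28 V.
V_ov = V_SG − |V_tp| = 3.51 − 1.3 = 2.21 V.
Since V_SD = 1.28 V < V_ov = 2.21 V, the device is in the triode region.
I_D = k_p [V_ov · V_SD − ½ V_SD²] = 1.09 × [2.21 × 1.28 − 0.5 × 1.28²] = 2.19 mA.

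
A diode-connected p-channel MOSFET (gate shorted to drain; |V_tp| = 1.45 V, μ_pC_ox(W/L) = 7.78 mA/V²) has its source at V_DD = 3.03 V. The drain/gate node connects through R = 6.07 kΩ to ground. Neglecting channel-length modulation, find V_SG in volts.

V_SG = 1.69 V

With gate tied to drain, V_SG = V_SD ≥ V_SG − |V_tp|, so the device is in saturation.
KCL at the drain: ½ k_p (V_SG − |V_tp|)² = (V_DD − V_SG)/R.
Let x = V_SG − 1.45. Then 23.6 x² + x − 1.58 = 0, giving x = 0.238 V (positive root), so V_SG = 1.69 V.
I_D = (V_DD − V_SG)/R = (3.03 − 1.69) / 6.07 = 0.221 mA.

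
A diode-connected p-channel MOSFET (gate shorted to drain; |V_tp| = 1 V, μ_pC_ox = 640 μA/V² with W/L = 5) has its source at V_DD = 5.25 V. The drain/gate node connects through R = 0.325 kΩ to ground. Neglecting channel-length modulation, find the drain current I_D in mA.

With gate tied to drain, V_SG = V_SD ≥ V_SG − |V_tp|, so the device is in saturation.
k_p = μ_pC_ox · (W/L) = 3.2 mA/V².
KCL at the drain: ½ k_p (V_SG − |V_tp|)² = (V_DD − V_SG)/R.
Let x = V_SG − 1. Then 0.52 x² + x − 4.25 = 0, giving x = 2.05 V (positive root), so V_SG = 3.05 V.
I_D = (V_DD − V_SG)/R = (5.25 − 3.05) / 0.325 = 6.75 mA.

I_D = 6.75 mA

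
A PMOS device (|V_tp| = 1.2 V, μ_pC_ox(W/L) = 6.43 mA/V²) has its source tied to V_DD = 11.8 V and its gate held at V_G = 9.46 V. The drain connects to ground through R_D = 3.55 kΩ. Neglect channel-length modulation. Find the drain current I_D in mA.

I_D = 3.16 mA

V_SG = V_DD − V_G = 11.8 − 9.46 = 2.34 V, so V_ov = 2.34 − 1.2 = 1.14 V.
Assume saturation: I_D = ½ k_p V_ov² = 0.5 × 6.43 × 1.14² = 4.18 mA, giving V_SD = V_DD − I_D R_D = 11.8 − 4.18 × 3.55 = -3.03 V.
But -3.03 V < V_ov = 1.14 V, so the device is actually in triode.
In triode I_D = k_p[V_ov V_SD − ½ V_SD²] and I_D = (V_DD − V_SD)/R_D. Equating: 11.4 V_SD² − 27.02 V_SD + 11.8 = 0, giving V_SD = 0.578 V (the root below V_ov).
I_D = (11.8 − 0.578) / 3.55 = 3.16 mA.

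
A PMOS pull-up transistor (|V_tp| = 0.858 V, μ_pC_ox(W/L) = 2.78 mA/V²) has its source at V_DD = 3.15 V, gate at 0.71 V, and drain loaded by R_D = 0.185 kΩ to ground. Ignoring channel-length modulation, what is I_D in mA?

I_D = 3.48 mA

V_SG = V_DD − V_G = 3.15 − 0.71 = 2.44 V, so V_ov = 2.44 − 0.858 = 1.58 V.
Assume saturation: I_D = ½ k_p V_ov² = 0.5 × 2.78 × 1.58² = 3.48 mA, giving V_SD = V_DD − I_D R_D = 3.15 − 3.48 × 0.185 = 2.51 V.
V_SD = 2.51 V ≥ V_ov = 1.58 V, confirming saturation.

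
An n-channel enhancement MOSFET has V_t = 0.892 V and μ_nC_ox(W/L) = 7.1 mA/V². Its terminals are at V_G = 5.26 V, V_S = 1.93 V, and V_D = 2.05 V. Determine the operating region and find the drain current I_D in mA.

V_GS = V_G − V_S = 5.26 − 1.93 = 3.33 V; V_DS = V_D − V_S = 2.05 − 1.93 = 0.12 V.
V_ov = V_GS − V_t = 3.33 − 0.892 = 2.44 V.
Since V_DS = 0.12 V < V_ov = 2.44 V, the device is in the triode region.
I_D = k_n [V_ov · V_DS − ½ V_DS²] = 7.1 × [2.44 × 0.12 − 0.5 × 0.12²] = 2.03 mA.

Triode; I_D = 2.03 mA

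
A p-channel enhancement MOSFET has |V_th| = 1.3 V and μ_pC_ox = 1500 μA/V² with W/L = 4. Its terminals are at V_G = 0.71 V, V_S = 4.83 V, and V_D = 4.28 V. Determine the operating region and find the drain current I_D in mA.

V_SG = V_S − V_G = 4.83 − 0.71 = 4.12 V; V_SD = V_S − V_D = 4.83 − 4.28 = 0.55 V.
k_p = μ_pC_ox · (W/L) = 6 mA/V².
V_ov = V_SG − |V_th| = 4.12 − 1.3 = 2.82 V.
Since V_SD = 0.55 V < V_ov = 2.82 V, the device is in the triode region.
I_D = k_p [V_ov · V_SD − ½ V_SD²] = 6 × [2.82 × 0.55 − 0.5 × 0.55²] = 8.4 mA.

Triode; I_D = 8.40 mA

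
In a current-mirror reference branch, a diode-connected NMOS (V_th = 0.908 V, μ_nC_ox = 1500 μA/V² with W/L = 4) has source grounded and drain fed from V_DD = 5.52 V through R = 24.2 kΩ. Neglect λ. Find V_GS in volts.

With gate tied to drain, V_GS = V_DS ≥ V_GS − V_th, so the device is in saturation.
k_n = μ_nC_ox · (W/L) = 6 mA/V².
KCL at the drain: ½ k_n (V_GS − V_th)² = (V_DD − V_GS)/R.
Let x = V_GS − 0.908. Then 72.6 x² + x − 4.612 = 0, giving x = 0.245 V (positive root), so V_GS = 1.15 V.
I_D = (V_DD − V_GS)/R = (5.52 − 1.15) / 24.2 = 0.18 mA.

V_GS = 1.15 V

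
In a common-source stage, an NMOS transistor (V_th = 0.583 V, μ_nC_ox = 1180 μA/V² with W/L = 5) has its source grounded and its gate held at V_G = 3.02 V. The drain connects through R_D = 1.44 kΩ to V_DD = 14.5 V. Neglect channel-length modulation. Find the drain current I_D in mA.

V_GS = V_G = 3.02 V, so V_ov = 3.02 − 0.583 = 2.44 V.
k_n = μ_nC_ox · (W/L) = 5.9 mA/V².
Assume saturation: I_D = ½ k_n V_ov² = 0.5 × 5.9 × 2.44² = 17.5 mA, giving V_DS = V_DD − I_D R_D = 14.5 − 17.5 × 1.44 = -10.7 V.
But -10.7 V < V_ov = 2.44 V, so the device is actually in triode.
In triode I_D = k_n[V_ov V_DS − ½ V_DS²] and I_D = (V_DD − V_DS)/R_D. Equating: 4.25 V_DS² − 21.7 V_DS + 14.5 = 0, giving V_DS = 0.79 V (the root below V_ov).
I_D = (14.5 − 0.79) / 1.44 = 9.52 mA.

I_D = 9.52 mA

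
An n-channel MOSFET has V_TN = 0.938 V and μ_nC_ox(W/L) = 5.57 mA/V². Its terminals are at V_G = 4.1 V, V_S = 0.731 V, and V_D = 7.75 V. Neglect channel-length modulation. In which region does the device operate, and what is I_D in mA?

Saturation; I_D = 16.5 mA

V_GS = V_G − V_S = 4.1 − 0.731 = 3.37 V; V_DS = V_D − V_S = 7.75 − 0.731 = 7.02 V.
V_ov = V_GS − V_TN = 3.37 − 0.938 = 2.43 V.
Since V_DS = 7.02 V ≥ V_ov = 2.43 V, the device is in saturation.
I_D = ½ k_n V_ov² = 0.5 × 5.57 × 2.43² = 16.5 mA.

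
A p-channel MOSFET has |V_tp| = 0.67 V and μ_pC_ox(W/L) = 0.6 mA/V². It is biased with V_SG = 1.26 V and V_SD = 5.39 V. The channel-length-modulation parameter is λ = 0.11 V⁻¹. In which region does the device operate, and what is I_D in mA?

Saturation; I_D = 0.166 mA

V_ov = V_SG − |V_tp| = 1.26 − 0.67 = 0.59 V.
Since V_SD = 5.39 V ≥ V_ov = 0.59 V, the device is in saturation.
I_D = ½ k_p V_ov² (1 + λ V_SD) = 0.5 × 0.6 × 0.59² × (1 + 0.11 × 5.39) = 0.166 mA.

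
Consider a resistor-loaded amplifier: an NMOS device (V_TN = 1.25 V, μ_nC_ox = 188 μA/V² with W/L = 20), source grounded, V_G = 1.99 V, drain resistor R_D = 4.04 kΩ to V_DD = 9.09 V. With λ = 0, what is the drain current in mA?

V_GS = V_G = 1.99 V, so V_ov = 1.99 − 1.25 = 0.74 V.
k_n = μ_nC_ox · (W/L) = 3.76 mA/V².
Assume saturation: I_D = ½ k_n V_ov² = 0.5 × 3.76 × 0.74² = 1.03 mA, giving V_DS = V_DD − I_D R_D = 9.09 − 1.03 × 4.04 = 4.93 V.
V_DS = 4.93 V ≥ V_ov = 0.74 V, confirming saturation.

I_D = 1.03 mA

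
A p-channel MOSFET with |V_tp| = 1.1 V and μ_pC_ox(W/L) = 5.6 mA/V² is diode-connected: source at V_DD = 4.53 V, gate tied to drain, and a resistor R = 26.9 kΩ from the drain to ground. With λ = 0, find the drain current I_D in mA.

With gate tied to drain, V_SG = V_SD ≥ V_SG − |V_tp|, so the device is in saturation.
KCL at the drain: ½ k_p (V_SG − |V_tp|)² = (V_DD − V_SG)/R.
Let x = V_SG − 1.1. Then 75.3 x² + x − 3.43 = 0, giving x = 0.207 V (positive root), so V_SG = 1.31 V.
I_D = (V_DD − V_SG)/R = (4.53 − 1.31) / 26.9 = 0.12 mA.

I_D = 0.120 mA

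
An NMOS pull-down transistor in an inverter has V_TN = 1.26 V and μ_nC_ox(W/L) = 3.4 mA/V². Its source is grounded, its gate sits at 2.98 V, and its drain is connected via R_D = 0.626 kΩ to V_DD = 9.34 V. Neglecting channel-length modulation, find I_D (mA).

V_GS = V_G = 2.98 V, so V_ov = 2.98 − 1.26 = 1.72 V.
Assume saturation: I_D = ½ k_n V_ov² = 0.5 × 3.4 × 1.72² = 5.03 mA, giving V_DS = V_DD − I_D R_D = 9.34 − 5.03 × 0.626 = 6.19 V.
V_DS = 6.19 V ≥ V_ov = 1.72 V, confirming saturation.

I_D = 5.03 mA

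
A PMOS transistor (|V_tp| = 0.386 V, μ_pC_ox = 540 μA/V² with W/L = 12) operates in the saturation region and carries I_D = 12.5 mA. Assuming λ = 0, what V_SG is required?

k_p = μ_pC_ox · (W/L) = 6.48 mA/V².
In saturation I_D = ½ k_p (V_SG − |V_tp|)², so V_SG − |V_tp| = √(2 I_D / k_p) = √(2 × 12.5 / 6.48) = 1.96 V.
V_SG = 0.386 + 1.96 = 2.35 V.

V_SG = 2.35 V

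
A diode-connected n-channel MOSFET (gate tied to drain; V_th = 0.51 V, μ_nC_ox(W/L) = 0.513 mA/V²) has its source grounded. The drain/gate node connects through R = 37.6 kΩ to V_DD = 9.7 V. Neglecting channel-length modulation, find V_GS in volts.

V_GS = 1.44 V

With gate tied to drain, V_GS = V_DS ≥ V_GS − V_th, so the device is in saturation.
KCL at the drain: ½ k_n (V_GS − V_th)² = (V_DD − V_GS)/R.
Let x = V_GS − 0.51. Then 9.64 x² + x − 9.19 = 0, giving x = 0.926 V (positive root), so V_GS = 1.44 V.
I_D = (V_DD − V_GS)/R = (9.7 − 1.44) / 37.6 = 0.22 mA.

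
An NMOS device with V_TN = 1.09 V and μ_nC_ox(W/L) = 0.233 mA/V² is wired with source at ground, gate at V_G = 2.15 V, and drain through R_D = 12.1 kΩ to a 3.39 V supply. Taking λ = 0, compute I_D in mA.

V_GS = V_G = 2.15 V, so V_ov = 2.15 − 1.09 = 1.06 V.
Assume saturation: I_D = ½ k_n V_ov² = 0.5 × 0.233 × 1.06² = 0.131 mA, giving V_DS = V_DD − I_D R_D = 3.39 − 0.131 × 12.1 = 1.81 V.
V_DS = 1.81 V ≥ V_ov = 1.06 V, confirming saturation.

I_D = 0.131 mA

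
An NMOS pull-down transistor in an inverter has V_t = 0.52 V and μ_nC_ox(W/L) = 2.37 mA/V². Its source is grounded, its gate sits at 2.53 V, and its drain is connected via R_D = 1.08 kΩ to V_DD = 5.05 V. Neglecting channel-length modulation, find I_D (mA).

I_D = 3.70 mA

V_GS = V_G = 2.53 V, so V_ov = 2.53 − 0.52 = 2.01 V.
Assume saturation: I_D = ½ k_n V_ov² = 0.5 × 2.37 × 2.01² = 4.79 mA, giving V_DS = V_DD − I_D R_D = 5.05 − 4.79 × 1.08 = -0.121 V.
But -0.121 V < V_ov = 2.01 V, so the device is actually in triode.
In triode I_D = k_n[V_ov V_DS − ½ V_DS²] and I_D = (V_DD − V_DS)/R_D. Equating: 1.28 V_DS² − 6.145 V_DS + 5.05 = 0, giving V_DS = 1.05 V (the root below V_ov).
I_D = (5.05 − 1.05) / 1.08 = 3.7 mA.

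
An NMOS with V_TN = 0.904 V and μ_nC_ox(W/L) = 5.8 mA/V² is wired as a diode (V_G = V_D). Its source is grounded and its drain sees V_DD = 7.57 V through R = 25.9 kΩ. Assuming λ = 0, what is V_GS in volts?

With gate tied to drain, V_GS = V_DS ≥ V_GS − V_TN, so the device is in saturation.
KCL at the drain: ½ k_n (V_GS − V_TN)² = (V_DD − V_GS)/R.
Let x = V_GS − 0.904. Then 75.1 x² + x − 6.666 = 0, giving x = 0.291 V (positive root), so V_GS = 1.2 V.
I_D = (V_DD − V_GS)/R = (7.57 − 1.2) / 25.9 = 0.246 mA.

V_GS = 1.20 V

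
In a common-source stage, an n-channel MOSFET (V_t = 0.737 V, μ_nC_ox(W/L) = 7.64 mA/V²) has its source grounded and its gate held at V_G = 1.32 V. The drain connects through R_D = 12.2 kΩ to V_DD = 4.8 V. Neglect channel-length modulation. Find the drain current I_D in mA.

V_GS = V_G = 1.32 V, so V_ov = 1.32 − 0.737 = 0.583 V.
Assume saturation: I_D = ½ k_n V_ov² = 0.5 × 7.64 × 0.583² = 1.3 mA, giving V_DS = V_DD − I_D R_D = 4.8 − 1.3 × 12.2 = -11 V.
But -11 V < V_ov = 0.583 V, so the device is actually in triode.
In triode I_D = k_n[V_ov V_DS − ½ V_DS²] and I_D = (V_DD − V_DS)/R_D. Equating: 46.6 V_DS² − 55.34 V_DS + 4.8 = 0, giving V_DS = 0.0942 V (the root below V_ov).
I_D = (4.8 − 0.0942) / 12.2 = 0.386 mA.

I_D = 0.386 mA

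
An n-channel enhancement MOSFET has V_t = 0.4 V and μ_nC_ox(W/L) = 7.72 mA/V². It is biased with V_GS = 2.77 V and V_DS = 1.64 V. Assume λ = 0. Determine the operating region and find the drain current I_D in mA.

Triode; I_D = 19.6 mA

V_ov = V_GS − V_t = 2.77 − 0.4 = 2.37 V.
Since V_DS = 1.64 V < V_ov = 2.37 V, the device is in the triode region.
I_D = k_n [V_ov · V_DS − ½ V_DS²] = 7.72 × [2.37 × 1.64 − 0.5 × 1.64²] = 19.6 mA.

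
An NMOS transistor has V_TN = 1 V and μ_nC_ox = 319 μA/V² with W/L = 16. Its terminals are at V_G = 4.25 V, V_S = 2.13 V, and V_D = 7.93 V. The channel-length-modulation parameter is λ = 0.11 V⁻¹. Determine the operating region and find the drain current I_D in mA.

Saturation; I_D = 5.24 mA

V_GS = V_G − V_S = 4.25 − 2.13 = 2.12 V; V_DS = V_D − V_S = 7.93 − 2.13 = 5.8 V.
k_n = μ_nC_ox · (W/L) = 5.104 mA/V².
V_ov = V_GS − V_TN = 2.12 − 1 = 1.12 V.
Since V_DS = 5.8 V ≥ V_ov = 1.12 V, the device is in saturation.
I_D = ½ k_n V_ov² (1 + λ V_DS) = 0.5 × 5.104 × 1.12² × (1 + 0.11 × 5.8) = 5.24 mA.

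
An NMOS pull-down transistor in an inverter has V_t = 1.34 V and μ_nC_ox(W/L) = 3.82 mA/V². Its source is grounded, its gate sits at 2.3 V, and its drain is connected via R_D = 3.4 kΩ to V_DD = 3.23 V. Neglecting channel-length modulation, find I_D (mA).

V_GS = V_G = 2.3 V, so V_ov = 2.3 − 1.34 = 0.96 V.
Assume saturation: I_D = ½ k_n V_ov² = 0.5 × 3.82 × 0.96² = 1.76 mA, giving V_DS = V_DD − I_D R_D = 3.23 − 1.76 × 3.4 = -2.75 V.
But -2.75 V < V_ov = 0.96 V, so the device is actually in triode.
In triode I_D = k_n[V_ov V_DS − ½ V_DS²] and I_D = (V_DD − V_DS)/R_D. Equating: 6.49 V_DS² − 13.47 V_DS + 3.23 = 0, giving V_DS = 0.277 V (the root below V_ov).
I_D = (3.23 − 0.277) / 3.4 = 0.869 mA.

I_D = 0.869 mA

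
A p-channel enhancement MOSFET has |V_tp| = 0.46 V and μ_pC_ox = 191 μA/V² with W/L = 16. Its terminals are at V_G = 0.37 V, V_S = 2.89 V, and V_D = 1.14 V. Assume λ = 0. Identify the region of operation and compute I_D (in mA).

V_SG = V_S − V_G = 2.89 − 0.37 = 2.52 V; V_SD = V_S − V_D = 2.89 − 1.14 = 1.75 V.
k_p = μ_pC_ox · (W/L) = 3.056 mA/V².
V_ov = V_SG − |V_tp| = 2.52 − 0.46 = 2.06 V.
Since V_SD = 1.75 V < V_ov = 2.06 V, the device is in the triode region.
I_D = k_p [V_ov · V_SD − ½ V_SD²] = 3.056 × [2.06 × 1.75 − 0.5 × 1.75²] = 6.34 mA.

Triode; I_D = 6.34 mA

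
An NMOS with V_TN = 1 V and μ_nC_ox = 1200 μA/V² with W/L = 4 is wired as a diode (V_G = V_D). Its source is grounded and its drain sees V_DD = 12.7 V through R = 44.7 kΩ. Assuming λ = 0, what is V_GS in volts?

V_GS = 1.33 V

With gate tied to drain, V_GS = V_DS ≥ V_GS − V_TN, so the device is in saturation.
k_n = μ_nC_ox · (W/L) = 4.8 mA/V².
KCL at the drain: ½ k_n (V_GS − V_TN)² = (V_DD − V_GS)/R.
Let x = V_GS − 1. Then 107 x² + x − 11.7 = 0, giving x = 0.326 V (positive root), so V_GS = 1.33 V.
I_D = (V_DD − V_GS)/R = (12.7 − 1.33) / 44.7 = 0.254 mA.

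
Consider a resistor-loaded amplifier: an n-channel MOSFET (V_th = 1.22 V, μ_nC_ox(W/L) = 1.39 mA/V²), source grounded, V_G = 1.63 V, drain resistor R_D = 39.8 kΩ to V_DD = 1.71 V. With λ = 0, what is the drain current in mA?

V_GS = V_G = 1.63 V, so V_ov = 1.63 − 1.22 = 0.41 V.
Assume saturation: I_D = ½ k_n V_ov² = 0.5 × 1.39 × 0.41² = 0.117 mA, giving V_DS = V_DD − I_D R_D = 1.71 − 0.117 × 39.8 = -2.94 V.
But -2.94 V < V_ov = 0.41 V, so the device is actually in triode.
In triode I_D = k_n[V_ov V_DS − ½ V_DS²] and I_D = (V_DD − V_DS)/R_D. Equating: 27.7 V_DS² − 23.68 V_DS + 1.71 = 0, giving V_DS = 0.0796 V (the root below V_ov).
I_D = (1.71 − 0.0796) / 39.8 = 0.041 mA.

I_D = 0.0410 mA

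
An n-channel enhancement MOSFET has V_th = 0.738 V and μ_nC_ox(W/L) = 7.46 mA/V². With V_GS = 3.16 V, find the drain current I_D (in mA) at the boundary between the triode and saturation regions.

At the boundary V_DS = V_ov = V_GS − V_th = 3.16 − 0.738 = 2.42 V.
I_D = ½ k_n V_ov² = 0.5 × 7.46 × 2.42² = 21.9 mA.

I_D = 21.9 mA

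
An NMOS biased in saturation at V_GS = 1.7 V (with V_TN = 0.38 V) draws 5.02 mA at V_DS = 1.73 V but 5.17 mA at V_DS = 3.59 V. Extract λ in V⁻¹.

λ = 0.0165 V⁻¹

With V_GS fixed, I_D ∝ (1 + λ V_DS) in saturation, so I_D2/I_D1 = (1 + λ V_DS2)/(1 + λ V_DS1).
5.17/5.02 = 1.03 = (1 + 3.59 λ)/(1 + 1.73 λ).
Solving: λ (I_D1 V_DS2 − I_D2 V_DS1) = I_D2 − I_D1, so λ = (5.17 − 5.02) / (5.02 × 3.59 − 5.17 × 1.73) = 0.15 / 9.08 = 0.0165 V⁻¹.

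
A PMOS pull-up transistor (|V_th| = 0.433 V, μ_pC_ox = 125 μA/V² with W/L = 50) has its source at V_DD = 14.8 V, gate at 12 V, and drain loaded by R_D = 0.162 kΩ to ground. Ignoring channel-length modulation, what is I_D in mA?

I_D = 17.5 mA

V_SG = V_DD − V_G = 14.8 − 12 = 2.8 V, so V_ov = 2.8 − 0.433 = 2.37 V.
k_p = μ_pC_ox · (W/L) = 6.25 mA/V².
Assume saturation: I_D = ½ k_p V_ov² = 0.5 × 6.25 × 2.37² = 17.5 mA, giving V_SD = V_DD − I_D R_D = 14.8 − 17.5 × 0.162 = 12 V.
V_SD = 12 V ≥ V_ov = 2.37 V, confirming saturation.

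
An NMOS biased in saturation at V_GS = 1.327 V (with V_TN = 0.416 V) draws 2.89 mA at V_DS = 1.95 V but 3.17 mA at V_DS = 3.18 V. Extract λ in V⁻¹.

With V_GS fixed, I_D ∝ (1 + λ V_DS) in saturation, so I_D2/I_D1 = (1 + λ V_DS2)/(1 + λ V_DS1).
3.17/2.89 = 1.097 = (1 + 3.18 λ)/(1 + 1.95 λ).
Solving: λ (I_D1 V_DS2 − I_D2 V_DS1) = I_D2 − I_D1, so λ = (3.17 − 2.89) / (2.89 × 3.18 − 3.17 × 1.95) = 0.28 / 3.01 = 0.0931 V⁻¹.

λ = 0.0931 V⁻¹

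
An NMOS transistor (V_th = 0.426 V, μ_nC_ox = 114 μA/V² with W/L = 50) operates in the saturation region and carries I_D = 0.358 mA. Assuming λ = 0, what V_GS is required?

V_GS = 0.780 V

k_n = μ_nC_ox · (W/L) = 5.7 mA/V².
In saturation I_D = ½ k_n (V_GS − V_th)², so V_GS − V_th = √(2 I_D / k_n) = √(2 × 0.358 / 5.7) = 0.354 V.
V_GS = 0.426 + 0.354 = 0.78 V.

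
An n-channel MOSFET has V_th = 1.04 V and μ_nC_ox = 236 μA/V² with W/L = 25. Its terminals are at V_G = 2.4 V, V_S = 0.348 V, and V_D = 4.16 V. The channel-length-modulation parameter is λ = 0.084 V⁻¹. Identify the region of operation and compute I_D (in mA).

Saturation; I_D = 3.99 mA

V_GS = V_G − V_S = 2.4 − 0.348 = 2.05 V; V_DS = V_D − V_S = 4.16 − 0.348 = 3.81 V.
k_n = μ_nC_ox · (W/L) = 5.9 mA/V².
V_ov = V_GS − V_th = 2.05 − 1.04 = 1.01 V.
Since V_DS = 3.81 V ≥ V_ov = 1.01 V, the device is in saturation.
I_D = ½ k_n V_ov² (1 + λ V_DS) = 0.5 × 5.9 × 1.01² × (1 + 0.084 × 3.81) = 3.99 mA.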